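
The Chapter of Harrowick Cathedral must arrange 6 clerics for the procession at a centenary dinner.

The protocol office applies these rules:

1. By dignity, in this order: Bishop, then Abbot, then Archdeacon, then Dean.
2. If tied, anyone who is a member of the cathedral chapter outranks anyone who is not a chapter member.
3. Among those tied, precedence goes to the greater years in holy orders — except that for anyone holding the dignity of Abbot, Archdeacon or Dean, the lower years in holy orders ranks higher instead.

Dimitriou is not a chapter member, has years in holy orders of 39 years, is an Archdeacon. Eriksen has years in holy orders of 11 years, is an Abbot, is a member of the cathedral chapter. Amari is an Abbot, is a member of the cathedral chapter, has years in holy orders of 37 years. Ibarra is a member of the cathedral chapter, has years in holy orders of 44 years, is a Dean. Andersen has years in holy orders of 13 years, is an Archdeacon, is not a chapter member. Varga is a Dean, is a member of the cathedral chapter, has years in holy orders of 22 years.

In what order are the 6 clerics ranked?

Eriksen, Amari, Andersen, Dimitriou, Varga, Ibarra

By dignity: Eriksen and Amari (Abbot); then Andersen and Dimitriou (Archdeacon); then Varga and Ibarra (Dean).
Eriksen and Amari are each a member of the cathedral chapter, so the next rule applies.
Among Eriksen and Amari, by years in holy orders (lower first) (reversed rule for this group): Eriksen (11 years) before Amari (37 years).
Andersen and Dimitriou are each not a chapter member, so the next rule applies.
Among Andersen and Dimitriou, by years in holy orders (lower first) (reversed rule for this group): Andersen (13 years) before Dimitriou (39 years).
Varga and Ibarra are each a member of the cathedral chapter, so the next rule applies.
Among Varga and Ibarra, by years in holy orders (lower first) (reversed rule for this group): Varga (22 years) before Ibarra (44 years).
Full order: Eriksen, Amari, Andersen, Dimitriou, Varga, Ibarra.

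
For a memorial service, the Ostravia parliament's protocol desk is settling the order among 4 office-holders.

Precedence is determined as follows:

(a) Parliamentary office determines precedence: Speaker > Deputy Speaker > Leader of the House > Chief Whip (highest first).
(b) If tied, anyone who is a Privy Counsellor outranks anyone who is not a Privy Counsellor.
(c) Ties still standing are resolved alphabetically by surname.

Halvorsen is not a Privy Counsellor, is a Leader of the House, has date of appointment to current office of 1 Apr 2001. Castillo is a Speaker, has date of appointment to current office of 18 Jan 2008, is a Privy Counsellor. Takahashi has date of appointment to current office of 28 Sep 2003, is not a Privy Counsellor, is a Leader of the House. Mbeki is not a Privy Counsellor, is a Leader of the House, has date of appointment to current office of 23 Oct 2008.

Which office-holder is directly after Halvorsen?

By parliamentary office: Castillo (Speaker); then Halvorsen, Mbeki and Takahashi (Leader of the House).
Halvorsen, Mbeki and Takahashi are each not a Privy Counsellor, so the next rule applies.
Among Halvorsen, Mbeki and Takahashi, alphabetically by surname: Halvorsen before Mbeki before Takahashi.
Order: Castillo, Halvorsen, Mbeki, Takahashi.

Mbeki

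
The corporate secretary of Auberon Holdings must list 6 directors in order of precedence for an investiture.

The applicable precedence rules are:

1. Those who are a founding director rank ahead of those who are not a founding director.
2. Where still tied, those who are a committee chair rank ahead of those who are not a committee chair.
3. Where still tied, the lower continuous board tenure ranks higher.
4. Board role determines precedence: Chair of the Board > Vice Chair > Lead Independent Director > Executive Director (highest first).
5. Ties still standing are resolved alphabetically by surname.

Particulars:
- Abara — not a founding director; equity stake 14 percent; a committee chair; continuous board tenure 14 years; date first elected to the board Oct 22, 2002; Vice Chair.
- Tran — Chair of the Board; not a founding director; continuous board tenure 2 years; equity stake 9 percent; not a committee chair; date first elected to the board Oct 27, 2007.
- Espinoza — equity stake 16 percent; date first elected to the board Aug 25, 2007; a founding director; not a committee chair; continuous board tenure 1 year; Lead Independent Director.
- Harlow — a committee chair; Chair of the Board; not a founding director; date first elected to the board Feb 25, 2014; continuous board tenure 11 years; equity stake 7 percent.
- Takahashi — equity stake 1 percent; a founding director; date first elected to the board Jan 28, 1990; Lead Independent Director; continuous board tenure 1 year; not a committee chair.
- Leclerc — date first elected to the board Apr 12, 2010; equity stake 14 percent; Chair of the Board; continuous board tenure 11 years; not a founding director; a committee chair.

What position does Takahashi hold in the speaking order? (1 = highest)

2

By the first rule: Espinoza and Takahashi (both a founding director); then Harlow, Leclerc, Abara and Tran (each not a founding director).
Espinoza and Takahashi are each not a committee chair, so the next rule applies.
Espinoza and Takahashi both have continuous board tenure 1 year, so the next rule applies.
Espinoza and Takahashi are each Lead Independent Director, so the next rule applies.
Among Espinoza and Takahashi, alphabetically by surname: Espinoza before Takahashi.
Among Harlow, Leclerc, Abara and Tran, a committee chair before not a committee chair: Harlow, Leclerc and Abara (a committee chair) before Tran (not a committee chair).
Among Harlow, Leclerc and Abara, by continuous board tenure (lower first): Harlow and Leclerc (11 years) before Abara (14 years).
Harlow and Leclerc are each Chair of the Board, so the next rule applies.
Among Harlow and Leclerc, alphabetically by surname: Harlow before Leclerc.
Order: Espinoza, Takahashi, Harlow, Leclerc, Abara, Tran. So position 2.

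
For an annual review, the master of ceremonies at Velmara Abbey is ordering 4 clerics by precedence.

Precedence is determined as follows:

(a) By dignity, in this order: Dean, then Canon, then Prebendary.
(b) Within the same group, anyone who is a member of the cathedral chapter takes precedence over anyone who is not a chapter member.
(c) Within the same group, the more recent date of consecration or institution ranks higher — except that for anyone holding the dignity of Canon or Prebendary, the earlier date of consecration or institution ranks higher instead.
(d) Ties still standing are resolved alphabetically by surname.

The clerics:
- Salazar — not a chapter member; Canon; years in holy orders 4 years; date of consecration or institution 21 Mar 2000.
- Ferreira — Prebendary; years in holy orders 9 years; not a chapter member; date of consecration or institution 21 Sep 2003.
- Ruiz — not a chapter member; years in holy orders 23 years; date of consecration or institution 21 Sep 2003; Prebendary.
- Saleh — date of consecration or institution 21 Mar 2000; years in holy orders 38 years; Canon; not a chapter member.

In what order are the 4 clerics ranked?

Salazar, Saleh, Ferreira, Ruiz

By dignity: Salazar and Saleh (Canon); then Ferreira and Ruiz (Prebendary).
Salazar and Saleh are each not a chapter member, so the next rule applies.
Salazar and Saleh both have date of consecration or institution 21 Mar 2000, so the next rule applies.
Among Salazar and Saleh, alphabetically by surname: Salazar before Saleh.
Ferreira and Ruiz are each not a chapter member, so the next rule applies.
Ferreira and Ruiz both have date of consecration or institution 21 Sep 2003, so the next rule applies.
Among Ferreira and Ruiz, alphabetically by surname: Ferreira before Ruiz.
Full order: Salazar, Saleh, Ferreira, Ruiz.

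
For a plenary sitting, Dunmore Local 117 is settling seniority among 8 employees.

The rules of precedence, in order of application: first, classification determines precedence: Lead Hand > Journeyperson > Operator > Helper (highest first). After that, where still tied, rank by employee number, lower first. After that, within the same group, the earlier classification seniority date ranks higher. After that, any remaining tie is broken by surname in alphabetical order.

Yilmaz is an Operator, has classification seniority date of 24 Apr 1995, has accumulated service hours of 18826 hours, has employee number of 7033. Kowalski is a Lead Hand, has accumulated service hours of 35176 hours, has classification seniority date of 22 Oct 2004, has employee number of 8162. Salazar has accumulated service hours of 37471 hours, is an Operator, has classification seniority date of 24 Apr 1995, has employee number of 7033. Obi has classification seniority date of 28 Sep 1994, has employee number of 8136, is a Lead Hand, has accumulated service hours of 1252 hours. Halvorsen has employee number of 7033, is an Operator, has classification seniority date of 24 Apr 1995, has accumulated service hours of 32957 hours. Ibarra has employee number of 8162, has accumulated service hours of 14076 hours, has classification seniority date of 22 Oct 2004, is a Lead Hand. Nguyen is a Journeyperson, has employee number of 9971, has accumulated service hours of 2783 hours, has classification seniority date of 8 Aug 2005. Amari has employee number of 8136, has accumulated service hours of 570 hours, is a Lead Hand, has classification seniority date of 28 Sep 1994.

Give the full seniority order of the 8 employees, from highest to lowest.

By classification: Amari, Obi, Ibarra and Kowalski (Lead Hand); then Nguyen (Journeyperson); then Halvorsen, Salazar and Yilmaz (Operator).
Among Amari, Obi, Ibarra and Kowalski, by employee number (lower first): Amari and Obi (8136) before Ibarra and Kowalski (8162).
Amari and Obi both have classification seniority date 28 Sep 1994, so the next rule applies.
Among Amari and Obi, alphabetically by surname: Amari before Obi.
Ibarra and Kowalski both have classification seniority date 22 Oct 2004, so the next rule applies.
Among Ibarra and Kowalski, alphabetically by surname: Ibarra before Kowalski.
Halvorsen, Salazar and Yilmaz all have employee number 7033, so the next rule applies.
Halvorsen, Salazar and Yilmaz all have classification seniority date 24 Apr 1995, so the next rule applies.
Among Halvorsen, Salazar and Yilmaz, alphabetically by surname: Halvorsen before Salazar before Yilmaz.
Full order: Amari, Obi, Ibarra, Kowalski, Nguyen, Halvorsen, Salazar, Yilmaz.

Amari, Obi, Ibarra, Kowalski, Nguyen, Halvorsen, Salazar, Yilmaz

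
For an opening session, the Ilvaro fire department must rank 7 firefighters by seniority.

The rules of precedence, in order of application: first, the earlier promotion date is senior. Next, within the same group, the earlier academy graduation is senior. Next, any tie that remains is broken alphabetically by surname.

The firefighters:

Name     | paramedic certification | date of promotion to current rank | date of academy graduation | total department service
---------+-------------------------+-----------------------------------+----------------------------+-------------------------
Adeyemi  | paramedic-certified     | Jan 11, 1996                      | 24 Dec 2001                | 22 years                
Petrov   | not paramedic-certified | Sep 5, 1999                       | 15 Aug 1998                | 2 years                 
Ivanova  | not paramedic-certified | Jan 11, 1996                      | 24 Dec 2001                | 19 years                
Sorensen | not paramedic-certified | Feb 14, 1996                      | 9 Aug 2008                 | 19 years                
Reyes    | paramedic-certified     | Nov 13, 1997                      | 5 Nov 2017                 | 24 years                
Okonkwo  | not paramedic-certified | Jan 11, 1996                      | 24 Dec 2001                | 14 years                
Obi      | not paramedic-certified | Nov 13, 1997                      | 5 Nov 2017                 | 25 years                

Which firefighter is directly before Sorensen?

Okonkwo

By date of promotion to current rank (earlier first): Adeyemi, Ivanova and Okonkwo (each Jan 11, 1996); then Sorensen (Feb 14, 1996); then Obi and Reyes (both Nov 13, 1997); then Petrov (Sep 5, 1999).
Adeyemi, Ivanova and Okonkwo all have date of academy graduation 24 Dec 2001, so the next rule applies.
Among Adeyemi, Ivanova and Okonkwo, alphabetically by surname: Adeyemi before Ivanova before Okonkwo.
Obi and Reyes both have date of academy graduation 5 Nov 2017, so the next rule applies.
Among Obi and Reyes, alphabetically by surname: Obi before Reyes.
Order: Adeyemi, Ivanova, Okonkwo, Sorensen, Obi, Reyes, Petrov.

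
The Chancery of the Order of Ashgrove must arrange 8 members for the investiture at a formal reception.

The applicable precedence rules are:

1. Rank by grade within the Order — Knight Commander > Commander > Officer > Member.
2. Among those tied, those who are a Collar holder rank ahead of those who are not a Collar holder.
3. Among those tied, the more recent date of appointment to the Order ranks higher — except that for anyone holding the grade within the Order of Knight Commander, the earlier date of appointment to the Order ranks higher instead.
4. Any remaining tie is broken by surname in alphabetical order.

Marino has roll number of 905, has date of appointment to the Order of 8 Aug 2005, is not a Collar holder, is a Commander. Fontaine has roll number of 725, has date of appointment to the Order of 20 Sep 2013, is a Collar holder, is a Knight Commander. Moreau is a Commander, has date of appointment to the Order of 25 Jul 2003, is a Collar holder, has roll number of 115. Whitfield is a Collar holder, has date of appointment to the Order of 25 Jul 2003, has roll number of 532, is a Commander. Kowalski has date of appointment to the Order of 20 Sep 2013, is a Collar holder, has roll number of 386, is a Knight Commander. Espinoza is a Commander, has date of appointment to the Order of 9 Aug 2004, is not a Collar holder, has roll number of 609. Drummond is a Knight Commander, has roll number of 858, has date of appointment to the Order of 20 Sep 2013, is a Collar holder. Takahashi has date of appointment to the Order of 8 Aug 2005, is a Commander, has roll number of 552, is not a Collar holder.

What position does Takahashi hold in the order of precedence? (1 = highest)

7

By grade within the Order: Drummond, Fontaine and Kowalski (Knight Commander); then Moreau, Whitfield, Marino, Takahashi and Espinoza (Commander).
Drummond, Fontaine and Kowalski are each a Collar holder, so the next rule applies.
Drummond, Fontaine and Kowalski all have date of appointment to the Order 20 Sep 2013, so the next rule applies.
Among Drummond, Fontaine and Kowalski, alphabetically by surname: Drummond before Fontaine before Kowalski.
Among Moreau, Whitfield, Marino, Takahashi and Espinoza, a Collar holder before not a Collar holder: Moreau and Whitfield (a Collar holder) before Marino, Takahashi and Espinoza (not a Collar holder).
Moreau and Whitfield both have date of appointment to the Order 25 Jul 2003, so the next rule applies.
Among Moreau and Whitfield, alphabetically by surname: Moreau before Whitfield.
Among Marino, Takahashi and Espinoza, by date of appointment to the Order (later first): Marino and Takahashi (8 Aug 2005) before Espinoza (9 Aug 2004).
Among Marino and Takahashi, alphabetically by surname: Marino before Takahashi.
Order: Drummond, Fontaine, Kowalski, Moreau, Whitfield, Marino, Takahashi, Espinoza. So position 7.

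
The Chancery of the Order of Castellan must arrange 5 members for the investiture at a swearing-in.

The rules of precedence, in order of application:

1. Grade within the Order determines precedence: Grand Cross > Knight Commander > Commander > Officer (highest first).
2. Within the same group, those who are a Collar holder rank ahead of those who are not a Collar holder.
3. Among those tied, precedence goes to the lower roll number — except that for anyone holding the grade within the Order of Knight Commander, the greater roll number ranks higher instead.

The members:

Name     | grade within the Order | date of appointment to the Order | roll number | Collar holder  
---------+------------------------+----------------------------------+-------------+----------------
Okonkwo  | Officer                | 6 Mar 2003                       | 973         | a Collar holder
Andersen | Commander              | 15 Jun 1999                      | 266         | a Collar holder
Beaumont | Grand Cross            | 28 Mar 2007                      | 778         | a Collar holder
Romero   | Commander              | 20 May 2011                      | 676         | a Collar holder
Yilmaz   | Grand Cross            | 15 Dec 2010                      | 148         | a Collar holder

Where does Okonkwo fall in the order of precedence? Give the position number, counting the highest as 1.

5

By grade within the Order: Yilmaz and Beaumont (Grand Cross); then Andersen and Romero (Commander); then Okonkwo (Officer).
Yilmaz and Beaumont are each a Collar holder, so the next rule applies.
Among Yilmaz and Beaumont, by roll number (lower first): Yilmaz (148) before Beaumont (778).
Andersen and Romero are each a Collar holder, so the next rule applies.
Among Andersen and Romero, by roll number (lower first): Andersen (266) before Romero (676).
Order: Yilmaz, Beaumont, Andersen, Romero, Okonkwo. So position 5.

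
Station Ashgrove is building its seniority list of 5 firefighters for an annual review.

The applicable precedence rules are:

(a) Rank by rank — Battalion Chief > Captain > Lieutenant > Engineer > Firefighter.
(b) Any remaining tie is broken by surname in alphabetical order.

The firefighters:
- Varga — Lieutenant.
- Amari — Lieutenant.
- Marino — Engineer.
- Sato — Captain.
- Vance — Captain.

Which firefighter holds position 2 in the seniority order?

By rank: Sato and Vance (Captain); then Amari and Varga (Lieutenant); then Marino (Engineer).
Among Sato and Vance, alphabetically by surname: Sato before Vance.
Among Amari and Varga, alphabetically by surname: Amari before Varga.
Order: Sato, Vance, Amari, Varga, Marino.

Vance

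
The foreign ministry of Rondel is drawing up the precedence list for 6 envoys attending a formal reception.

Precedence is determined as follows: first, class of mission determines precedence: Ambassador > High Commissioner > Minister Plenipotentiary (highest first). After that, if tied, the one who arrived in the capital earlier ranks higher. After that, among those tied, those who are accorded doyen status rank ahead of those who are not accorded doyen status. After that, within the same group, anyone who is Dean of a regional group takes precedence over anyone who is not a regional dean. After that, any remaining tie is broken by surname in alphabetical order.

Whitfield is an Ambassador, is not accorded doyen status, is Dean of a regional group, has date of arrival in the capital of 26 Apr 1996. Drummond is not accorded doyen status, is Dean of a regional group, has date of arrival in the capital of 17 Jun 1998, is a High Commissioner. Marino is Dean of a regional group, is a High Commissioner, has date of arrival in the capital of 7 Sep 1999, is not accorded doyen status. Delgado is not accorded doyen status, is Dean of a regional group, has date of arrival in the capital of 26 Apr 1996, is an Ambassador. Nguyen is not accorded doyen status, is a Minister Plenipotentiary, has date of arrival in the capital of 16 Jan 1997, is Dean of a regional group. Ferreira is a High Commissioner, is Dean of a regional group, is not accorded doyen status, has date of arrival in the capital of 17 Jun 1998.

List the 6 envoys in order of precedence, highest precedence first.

By class of mission: Delgado and Whitfield (Ambassador); then Drummond, Ferreira and Marino (High Commissioner); then Nguyen (Minister Plenipotentiary).
Delgado and Whitfield both have date of arrival in the capital 26 Apr 1996, so the next rule applies.
Delgado and Whitfield are each not accorded doyen status, so the next rule applies.
Delgado and Whitfield are each Dean of a regional group, so the next rule applies.
Among Delgado and Whitfield, alphabetically by surname: Delgado before Whitfield.
Among Drummond, Ferreira and Marino, by date of arrival in the capital (earlier first): Drummond and Ferreira (17 Jun 1998) before Marino (7 Sep 1999).
Drummond and Ferreira are each not accorded doyen status, so the next rule applies.
Drummond and Ferreira are each Dean of a regional group, so the next rule applies.
Among Drummond and Ferreira, alphabetically by surname: Drummond before Ferreira.
Full order: Delgado, Whitfield, Drummond, Ferreira, Marino, Nguyen.

Delgado, Whitfield, Drummond, Ferreira, Marino, Nguyen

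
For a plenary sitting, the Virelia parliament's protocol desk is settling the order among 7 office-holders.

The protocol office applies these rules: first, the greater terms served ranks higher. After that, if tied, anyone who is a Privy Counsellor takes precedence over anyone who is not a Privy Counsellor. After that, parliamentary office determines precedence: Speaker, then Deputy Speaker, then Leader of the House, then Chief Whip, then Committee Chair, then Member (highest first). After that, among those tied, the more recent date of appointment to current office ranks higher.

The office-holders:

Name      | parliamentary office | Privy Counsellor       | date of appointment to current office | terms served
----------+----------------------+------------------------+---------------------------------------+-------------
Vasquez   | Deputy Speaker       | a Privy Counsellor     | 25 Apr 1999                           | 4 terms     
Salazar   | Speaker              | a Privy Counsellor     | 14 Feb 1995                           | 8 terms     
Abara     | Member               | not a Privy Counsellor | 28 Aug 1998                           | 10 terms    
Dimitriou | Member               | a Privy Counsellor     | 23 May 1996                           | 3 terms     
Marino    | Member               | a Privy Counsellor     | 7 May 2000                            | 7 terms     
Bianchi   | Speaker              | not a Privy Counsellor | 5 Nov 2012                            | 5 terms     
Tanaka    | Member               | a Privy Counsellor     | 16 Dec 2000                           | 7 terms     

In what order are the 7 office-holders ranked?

Abara, Salazar, Tanaka, Marino, Bianchi, Vasquez, Dimitriou

By terms served (higher first): Abara (10 terms); then Salazar (8 terms); then Tanaka and Marino (both 7 terms); then Bianchi (5 terms); then Vasquez (4 terms); then Dimitriou (3 terms).
Tanaka and Marino are each a Privy Counsellor, so the next rule applies.
Tanaka and Marino are each Member, so the next rule applies.
Among Tanaka and Marino, by date of appointment to current office (later first): Tanaka (16 Dec 2000) before Marino (7 May 2000).
Full order: Abara, Salazar, Tanaka, Marino, Bianchi, Vasquez, Dimitriou.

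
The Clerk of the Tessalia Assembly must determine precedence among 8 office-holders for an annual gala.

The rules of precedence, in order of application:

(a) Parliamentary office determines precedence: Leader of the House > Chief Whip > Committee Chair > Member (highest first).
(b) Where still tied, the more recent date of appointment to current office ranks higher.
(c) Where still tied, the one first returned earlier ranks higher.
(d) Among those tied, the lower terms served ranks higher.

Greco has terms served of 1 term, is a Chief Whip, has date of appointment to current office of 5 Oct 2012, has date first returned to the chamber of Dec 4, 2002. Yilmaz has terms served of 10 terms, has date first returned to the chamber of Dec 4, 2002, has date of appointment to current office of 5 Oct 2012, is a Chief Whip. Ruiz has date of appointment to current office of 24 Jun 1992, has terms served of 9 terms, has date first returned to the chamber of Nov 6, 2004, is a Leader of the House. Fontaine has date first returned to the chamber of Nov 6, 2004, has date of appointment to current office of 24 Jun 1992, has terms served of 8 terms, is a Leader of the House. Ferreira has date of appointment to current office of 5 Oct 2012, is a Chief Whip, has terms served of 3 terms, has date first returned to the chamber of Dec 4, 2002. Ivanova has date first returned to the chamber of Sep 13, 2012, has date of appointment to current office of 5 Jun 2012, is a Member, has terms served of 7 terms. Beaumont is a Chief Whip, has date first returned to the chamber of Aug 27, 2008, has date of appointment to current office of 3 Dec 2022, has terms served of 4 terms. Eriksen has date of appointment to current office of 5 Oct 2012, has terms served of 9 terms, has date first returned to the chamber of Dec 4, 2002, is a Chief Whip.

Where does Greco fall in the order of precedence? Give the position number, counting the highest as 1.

By parliamentary office: Fontaine and Ruiz (Leader of the House); then Beaumont, Greco, Ferreira, Eriksen and Yilmaz (Chief Whip); then Ivanova (Member).
Fontaine and Ruiz both have date of appointment to current office 24 Jun 1992, so the next rule applies.
Fontaine and Ruiz both have date first returned to the chamber Nov 6, 2004, so the next rule applies.
Among Fontaine and Ruiz, by terms served (lower first): Fontaine (8 terms) before Ruiz (9 terms).
Among Beaumont, Greco, Ferreira, Eriksen and Yilmaz, by date of appointment to current office (later first): Beaumont (3 Dec 2022) before Greco, Ferreira, Eriksen and Yilmaz (5 Oct 2012).
Greco, Ferreira, Eriksen and Yilmaz all have date first returned to the chamber Dec 4, 2002, so the next rule applies.
Among Greco, Ferreira, Eriksen and Yilmaz, by terms served (lower first): Greco (1 term) before Ferreira (3 terms) before Eriksen (9 terms) before Yilmaz (10 terms).
Order: Fontaine, Ruiz, Beaumont, Greco, Ferreira, Eriksen, Yilmaz, Ivanova. So position 4.

4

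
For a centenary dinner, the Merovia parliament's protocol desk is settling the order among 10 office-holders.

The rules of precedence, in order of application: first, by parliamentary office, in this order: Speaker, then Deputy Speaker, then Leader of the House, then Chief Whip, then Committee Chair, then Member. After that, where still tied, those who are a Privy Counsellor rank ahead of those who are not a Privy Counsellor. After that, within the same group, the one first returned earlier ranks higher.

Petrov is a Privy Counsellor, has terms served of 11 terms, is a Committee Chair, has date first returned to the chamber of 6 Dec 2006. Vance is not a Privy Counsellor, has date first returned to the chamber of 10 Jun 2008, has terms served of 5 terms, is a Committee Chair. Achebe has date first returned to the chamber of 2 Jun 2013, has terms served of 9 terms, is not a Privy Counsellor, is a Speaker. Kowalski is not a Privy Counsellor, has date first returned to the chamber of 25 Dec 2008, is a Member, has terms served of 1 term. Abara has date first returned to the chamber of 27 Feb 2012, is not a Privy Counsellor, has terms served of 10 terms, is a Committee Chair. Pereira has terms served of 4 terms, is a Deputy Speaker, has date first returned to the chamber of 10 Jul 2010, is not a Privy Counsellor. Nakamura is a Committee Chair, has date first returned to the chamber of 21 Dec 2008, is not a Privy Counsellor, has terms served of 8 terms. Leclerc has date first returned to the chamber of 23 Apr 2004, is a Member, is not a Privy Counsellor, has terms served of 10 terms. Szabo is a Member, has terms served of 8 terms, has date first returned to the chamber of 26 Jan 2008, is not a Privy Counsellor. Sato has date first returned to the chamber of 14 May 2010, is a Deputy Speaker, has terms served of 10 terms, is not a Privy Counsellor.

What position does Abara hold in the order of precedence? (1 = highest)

By parliamentary office: Achebe (Speaker); then Sato and Pereira (Deputy Speaker); then Petrov, Vance, Nakamura and Abara (Committee Chair); then Leclerc, Szabo and Kowalski (Member).
Sato and Pereira are each not a Privy Counsellor, so the next rule applies.
Among Sato and Pereira, by date first returned to the chamber (earlier first): Sato (14 May 2010) before Pereira (10 Jul 2010).
Among Petrov, Vance, Nakamura and Abara, a Privy Counsellor before not a Privy Counsellor: Petrov (a Privy Counsellor) before Vance, Nakamura and Abara (not a Privy Counsellor).
Among Vance, Nakamura and Abara, by date first returned to the chamber (earlier first): Vance (10 Jun 2008) before Nakamura (21 Dec 2008) before Abara (27 Feb 2012).
Leclerc, Szabo and Kowalski are each not a Privy Counsellor, so the next rule applies.
Among Leclerc, Szabo and Kowalski, by date first returned to the chamber (earlier first): Leclerc (23 Apr 2004) before Szabo (26 Jan 2008) before Kowalski (25 Dec 2008).
Order: Achebe, Sato, Pereira, Petrov, Vance, Nakamura, Abara, Leclerc, Szabo, Kowalski. So position 7.

7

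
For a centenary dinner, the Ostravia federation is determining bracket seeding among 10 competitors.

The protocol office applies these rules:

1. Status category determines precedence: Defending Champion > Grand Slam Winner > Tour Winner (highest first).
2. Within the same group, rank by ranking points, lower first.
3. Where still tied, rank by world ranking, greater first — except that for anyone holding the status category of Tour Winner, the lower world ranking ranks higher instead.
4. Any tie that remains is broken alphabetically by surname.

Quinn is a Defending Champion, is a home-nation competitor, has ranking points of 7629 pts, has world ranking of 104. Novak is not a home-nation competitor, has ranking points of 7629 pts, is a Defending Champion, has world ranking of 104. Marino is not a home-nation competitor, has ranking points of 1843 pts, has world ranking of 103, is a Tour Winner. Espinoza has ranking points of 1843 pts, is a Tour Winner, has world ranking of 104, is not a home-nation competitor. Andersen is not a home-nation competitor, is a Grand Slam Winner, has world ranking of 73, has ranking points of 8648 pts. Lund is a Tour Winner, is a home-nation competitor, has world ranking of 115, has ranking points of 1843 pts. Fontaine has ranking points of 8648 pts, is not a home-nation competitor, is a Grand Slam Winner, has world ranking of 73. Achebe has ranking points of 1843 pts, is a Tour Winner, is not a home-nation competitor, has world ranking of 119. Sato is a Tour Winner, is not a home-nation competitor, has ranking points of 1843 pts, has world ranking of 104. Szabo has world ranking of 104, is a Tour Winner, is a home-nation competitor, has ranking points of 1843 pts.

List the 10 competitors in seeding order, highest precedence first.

By status category: Novak and Quinn (Defending Champion); then Andersen and Fontaine (Grand Slam Winner); then Marino, Espinoza, Sato, Szabo, Lund and Achebe (Tour Winner).
Novak and Quinn both have ranking points 7629 pts, so the next rule applies.
Novak and Quinn both have world ranking 104, so the next rule applies.
Among Novak and Quinn, alphabetically by surname: Novak before Quinn.
Andersen and Fontaine both have ranking points 8648 pts, so the next rule applies.
Andersen and Fontaine both have world ranking 73, so the next rule applies.
Among Andersen and Fontaine, alphabetically by surname: Andersen before Fontaine.
Marino, Espinoza, Sato, Szabo, Lund and Achebe all have ranking points 1843 pts, so the next rule applies.
Among Marino, Espinoza, Sato, Szabo, Lund and Achebe, by world ranking (lower first) (reversed rule for this group): Marino (103) before Espinoza, Sato and Szabo (104) before Lund (115) before Achebe (119).
Among Espinoza, Sato and Szabo, alphabetically by surname: Espinoza before Sato before Szabo.
Full order: Novak, Quinn, Andersen, Fontaine, Marino, Espinoza, Sato, Szabo, Lund, Achebe.

Novak, Quinn, Andersen, Fontaine, Marino, Espinoza, Sato, Szabo, Lund, Achebe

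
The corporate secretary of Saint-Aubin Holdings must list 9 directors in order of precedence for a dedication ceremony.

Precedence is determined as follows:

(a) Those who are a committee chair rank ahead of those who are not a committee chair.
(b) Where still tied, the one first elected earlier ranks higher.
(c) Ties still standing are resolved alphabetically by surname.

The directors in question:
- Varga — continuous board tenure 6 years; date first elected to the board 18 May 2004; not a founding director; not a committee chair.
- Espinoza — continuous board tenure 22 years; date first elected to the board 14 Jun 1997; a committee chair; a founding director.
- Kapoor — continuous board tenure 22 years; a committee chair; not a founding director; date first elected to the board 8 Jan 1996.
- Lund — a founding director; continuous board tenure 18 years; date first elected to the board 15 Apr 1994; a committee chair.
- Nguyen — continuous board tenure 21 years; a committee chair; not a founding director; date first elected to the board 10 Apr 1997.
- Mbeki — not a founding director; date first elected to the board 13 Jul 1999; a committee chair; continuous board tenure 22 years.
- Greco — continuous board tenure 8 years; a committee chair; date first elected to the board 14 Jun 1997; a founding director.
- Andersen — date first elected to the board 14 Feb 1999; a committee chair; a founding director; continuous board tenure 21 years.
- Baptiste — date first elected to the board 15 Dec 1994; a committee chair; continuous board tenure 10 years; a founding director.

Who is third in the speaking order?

Kapoor

By the first rule: Lund, Baptiste, Kapoor, Nguyen, Espinoza, Greco, Andersen and Mbeki (each a committee chair); then Varga (not a committee chair).
Among Lund, Baptiste, Kapoor, Nguyen, Espinoza, Greco, Andersen and Mbeki, by date first elected to the board (earlier first): Lund (15 Apr 1994) before Baptiste (15 Dec 1994) before Kapoor (8 Jan 1996) before Nguyen (10 Apr 1997) before Espinoza and Greco (14 Jun 1997) before Andersen (14 Feb 1999) before Mbeki (13 Jul 1999).
Among Espinoza and Greco, alphabetically by surname: Espinoza before Greco.
Order: Lund, Baptiste, Kapoor, Nguyen, Espinoza, Greco, Andersen, Mbeki, Varga.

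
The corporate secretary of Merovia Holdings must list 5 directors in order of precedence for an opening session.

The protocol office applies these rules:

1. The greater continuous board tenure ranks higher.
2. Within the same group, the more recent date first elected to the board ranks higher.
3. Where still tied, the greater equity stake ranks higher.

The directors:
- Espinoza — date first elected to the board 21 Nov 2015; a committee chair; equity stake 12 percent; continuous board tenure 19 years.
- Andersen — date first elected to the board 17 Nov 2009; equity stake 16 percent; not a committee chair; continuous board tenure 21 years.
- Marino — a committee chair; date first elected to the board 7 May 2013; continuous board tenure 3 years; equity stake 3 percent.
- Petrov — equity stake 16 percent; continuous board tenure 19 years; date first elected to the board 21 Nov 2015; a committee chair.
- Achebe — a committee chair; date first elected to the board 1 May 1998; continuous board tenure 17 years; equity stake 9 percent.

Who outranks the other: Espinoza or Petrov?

By continuous board tenure (higher first): Andersen (21 years); then Petrov and Espinoza (both 19 years); then Achebe (17 years); then Marino (3 years).
Petrov and Espinoza both have date first elected to the board 21 Nov 2015, so the next rule applies.
Among Petrov and Espinoza, by equity stake (higher first): Petrov (16 percent) before Espinoza (12 percent).
So Petrov takes precedence.

Petrov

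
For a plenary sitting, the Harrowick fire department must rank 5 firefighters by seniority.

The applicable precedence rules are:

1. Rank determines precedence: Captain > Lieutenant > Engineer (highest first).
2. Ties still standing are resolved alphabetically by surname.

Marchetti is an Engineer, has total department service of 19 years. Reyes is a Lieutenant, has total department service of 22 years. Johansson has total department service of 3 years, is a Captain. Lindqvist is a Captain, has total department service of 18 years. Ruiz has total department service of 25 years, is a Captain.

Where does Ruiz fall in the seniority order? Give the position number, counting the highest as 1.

3

By rank: Johansson, Lindqvist and Ruiz (Captain); then Reyes (Lieutenant); then Marchetti (Engineer).
Among Johansson, Lindqvist and Ruiz, alphabetically by surname: Johansson before Lindqvist before Ruiz.
Order: Johansson, Lindqvist, Ruiz, Reyes, Marchetti. So position 3.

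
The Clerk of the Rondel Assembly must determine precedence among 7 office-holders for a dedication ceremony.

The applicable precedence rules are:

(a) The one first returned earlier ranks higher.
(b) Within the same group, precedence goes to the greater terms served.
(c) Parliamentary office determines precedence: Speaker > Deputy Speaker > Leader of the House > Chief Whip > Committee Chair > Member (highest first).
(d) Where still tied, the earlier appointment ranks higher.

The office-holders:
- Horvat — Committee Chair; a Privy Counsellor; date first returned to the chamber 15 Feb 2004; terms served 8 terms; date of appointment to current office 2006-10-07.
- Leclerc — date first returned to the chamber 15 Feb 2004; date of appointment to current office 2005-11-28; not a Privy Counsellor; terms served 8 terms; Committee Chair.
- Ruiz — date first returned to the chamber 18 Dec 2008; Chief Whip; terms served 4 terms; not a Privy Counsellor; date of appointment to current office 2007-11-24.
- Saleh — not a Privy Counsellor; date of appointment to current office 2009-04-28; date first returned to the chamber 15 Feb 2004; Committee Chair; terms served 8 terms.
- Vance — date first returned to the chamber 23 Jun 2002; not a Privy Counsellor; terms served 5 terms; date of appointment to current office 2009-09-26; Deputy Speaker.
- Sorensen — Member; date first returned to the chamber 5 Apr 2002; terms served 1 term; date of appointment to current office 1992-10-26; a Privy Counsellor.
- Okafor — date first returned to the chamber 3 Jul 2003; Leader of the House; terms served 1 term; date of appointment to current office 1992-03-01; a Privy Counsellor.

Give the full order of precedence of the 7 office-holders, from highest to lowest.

Sorensen, Vance, Okafor, Leclerc, Horvat, Saleh, Ruiz

By date first returned to the chamber (earlier first): Sorensen (5 Apr 2002); then Vance (23 Jun 2002); then Okafor (3 Jul 2003); then Leclerc, Horvat and Saleh (each 15 Feb 2004); then Ruiz (18 Dec 2008).
Leclerc, Horvat and Saleh all have terms served 8 terms, so the next rule applies.
Leclerc, Horvat and Saleh are each Committee Chair, so the next rule applies.
Among Leclerc, Horvat and Saleh, by date of appointment to current office (earlier first): Leclerc (2005-11-28) before Horvat (2006-10-07) before Saleh (2009-04-28).
Full order: Sorensen, Vance, Okafor, Leclerc, Horvat, Saleh, Ruiz.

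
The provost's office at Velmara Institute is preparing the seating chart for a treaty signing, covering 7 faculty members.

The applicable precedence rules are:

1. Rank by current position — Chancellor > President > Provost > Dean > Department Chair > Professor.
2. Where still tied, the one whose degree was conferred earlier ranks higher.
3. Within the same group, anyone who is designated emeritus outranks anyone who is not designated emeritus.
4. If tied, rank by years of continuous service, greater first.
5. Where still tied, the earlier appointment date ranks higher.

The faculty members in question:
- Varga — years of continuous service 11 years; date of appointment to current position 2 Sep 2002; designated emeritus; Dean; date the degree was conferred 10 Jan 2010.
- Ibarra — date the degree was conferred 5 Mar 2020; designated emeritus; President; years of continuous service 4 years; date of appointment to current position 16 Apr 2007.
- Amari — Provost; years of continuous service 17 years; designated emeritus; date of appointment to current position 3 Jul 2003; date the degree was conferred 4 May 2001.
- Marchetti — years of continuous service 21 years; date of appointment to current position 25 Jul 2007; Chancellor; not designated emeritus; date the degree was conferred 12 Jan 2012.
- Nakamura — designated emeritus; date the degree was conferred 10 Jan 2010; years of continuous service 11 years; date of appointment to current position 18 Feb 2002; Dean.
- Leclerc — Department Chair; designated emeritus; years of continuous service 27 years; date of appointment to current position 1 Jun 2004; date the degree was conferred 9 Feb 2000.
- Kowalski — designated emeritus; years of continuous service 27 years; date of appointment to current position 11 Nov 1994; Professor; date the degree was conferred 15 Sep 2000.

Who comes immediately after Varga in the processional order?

By current position: Marchetti (Chancellor); then Ibarra (President); then Amari (Provost); then Nakamura and Varga (Dean); then Leclerc (Department Chair); then Kowalski (Professor).
Nakamura and Varga both have date the degree was conferred 10 Jan 2010, so the next rule applies.
Nakamura and Varga are each designated emeritus, so the next rule applies.
Nakamura and Varga both have years of continuous service 11 years, so the next rule applies.
Among Nakamura and Varga, by date of appointment to current position (earlier first): Nakamura (18 Feb 2002) before Varga (2 Sep 2002).
Order: Marchetti, Ibarra, Amari, Nakamura, Varga, Leclerc, Kowalski.

Leclerc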